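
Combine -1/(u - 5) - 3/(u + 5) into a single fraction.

Common denominator (u - 5)(u + 5). Numerator: -1(u + 5) - 3(u - 5) = (-u - 5) - (3u - 15) = -4u + 10
Result: (-4u + 10)/[(u - 5)(u + 5)]


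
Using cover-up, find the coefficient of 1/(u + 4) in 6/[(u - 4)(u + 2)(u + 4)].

Cover (u + 4), set u=-4: 6/[(-4 - 4)(-4 + 2)] = 3/8


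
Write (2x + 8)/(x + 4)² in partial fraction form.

(2x + 8) = α(x + 4) + β. At x = -4: β = 2·(-4) + 8 = 0. Coeff of x: α = 2
Result: 2/(x + 4)


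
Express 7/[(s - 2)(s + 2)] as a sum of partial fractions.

7/(s - 2)(s + 2) = A/(s - 2) + B/(s + 2). A = 7/(2 + 2) = 7/4, B = 7/(-2 - 2) = -7/4
Result: (7/4)/(s - 2) - (7/4)/(s + 2)


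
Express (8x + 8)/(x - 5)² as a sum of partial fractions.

(8x + 8) = α(x - 5) + β. At x = 5: β = 8·5 + 8 = 48. Coeff of x: α = 8
Result: 8/(x - 5) + 48/(x - 5)²


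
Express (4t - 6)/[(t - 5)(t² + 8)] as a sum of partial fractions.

At t=5: A = (4·5 - 6)/(5² + 8) = 14/33. B = -A = -14/33, C = 4 - 5·A = 62/33
Result: (14/33)/(t - 5) - ((14/33)t - 62/33)/(t² + 8)


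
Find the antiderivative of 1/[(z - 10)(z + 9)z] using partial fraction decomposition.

Cover-up: A = 1/190, B = 1/171, C = -1/90. Decomposition: (1/190)/(z - 10) + (1/171)/(z + 9) - (1/90)/z. Integrate each term: (1/190) ln|(z - 10)| + (1/171) ln|(z + 9)| - (1/90) ln|z| + C


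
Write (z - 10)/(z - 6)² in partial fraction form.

(z - 10) = A(z - 6) + B. At z = 6: B = 1·6 - 10 = -4. Coeff of z: A = 1
Result: 1/(z - 6) - 4/(z - 6)²


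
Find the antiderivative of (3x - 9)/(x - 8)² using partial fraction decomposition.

Decompose: α = 3, β = 3·8 - 9 = 15, so (3x - 9)/(x - 8)² = 3/(x - 8) + 15/(x - 8)². Integrate: ∫ α/(x - 8) dx = 3 ln|(x - 8)|; ∫ β/(x - 8)² dx = -15/(x - 8). Sum: 3 ln|(x - 8)| - 15/(x - 8) + C


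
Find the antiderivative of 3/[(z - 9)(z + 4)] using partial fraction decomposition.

Decompose: 3/[(z - 9)(z + 4)] = (3/13)/(z - 9) - (3/13)/(z + 4). Integrate each term: (3/13) ln|(z - 9)| - (3/13) ln|(z + 4)| + C


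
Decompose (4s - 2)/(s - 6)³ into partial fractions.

(4s - 2) = α(s - 6)² + β(s - 6) + γ. At s = 6: γ = 4·6 - 2 = 22. Coefficients: α = 0, β = 4
Result: 4/(s - 6)² + 22/(s - 6)³


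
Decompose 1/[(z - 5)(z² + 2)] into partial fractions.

Cover-up at z = 5: P = 1/(5² + 2) = 1/27. Then Q = -P = -1/27, R = -P·(0 + 5) = -5/27
Result: (1/27)/(z - 5) - ((1/27)z + 5/27)/(z² + 2)


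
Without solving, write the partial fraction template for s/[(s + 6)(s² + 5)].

Linear + irreducible quadratic: A/(s + 6) + (Bs + C)/(s² + 5)


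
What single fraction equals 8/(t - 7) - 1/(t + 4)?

Common denominator (t - 7)(t + 4). Numerator: 8(t + 4) - 1(t - 7) = (8t + 32) - (t - 7) = 7t + 39
Result: (7t + 39)/[(t - 7)(t + 4)]


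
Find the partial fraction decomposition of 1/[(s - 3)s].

1/(s - 3)s = A/(s - 3) + B/s. A = 1/(3 - 0) = 1/3, B = 1/(0 - 3) = -1/3
Result: (1/3)/(s - 3) - (1/3)/s


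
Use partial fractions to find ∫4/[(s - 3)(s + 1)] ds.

Decompose: 4/[(s - 3)(s + 1)] = 1/(s - 3) - 1/(s + 1). Integrate each term: ln|(s - 3)| - ln|(s + 1)| + C


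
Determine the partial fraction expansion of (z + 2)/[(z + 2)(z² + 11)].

At z=-2: P = (1·(-2) + 2)/((-2)² + 11) = 0. Q = -P = 0, R = 1 - (-2)·P = 1
Result: (1)/(z² + 11)


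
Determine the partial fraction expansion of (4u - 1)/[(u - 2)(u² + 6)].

At u=2: A = (4·2 - 1)/(2² + 6) = 7/10. B = -A = -7/10, C = 4 - 2·A = 13/5
Result: (7/10)/(u - 2) - ((7/10)u - 13/5)/(u² + 6)


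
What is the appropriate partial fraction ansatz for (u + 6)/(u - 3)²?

Repeated linear factor: A/(u - 3) + B/(u - 3)²


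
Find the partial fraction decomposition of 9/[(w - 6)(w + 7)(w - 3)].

Using cover-up method: P = 3/13, Q = 9/130, R = -3/10
Result: (3/13)/(w - 6) + (9/130)/(w + 7) - (3/10)/(w - 3)


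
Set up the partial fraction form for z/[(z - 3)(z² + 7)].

Linear + irreducible quadratic: A/(z - 3) + (Bz + C)/(z² + 7)


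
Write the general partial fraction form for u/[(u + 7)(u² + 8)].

Linear + irreducible quadratic: α/(u + 7) + (βu + γ)/(u² + 8)


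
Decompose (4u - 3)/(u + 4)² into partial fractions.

(4u - 3) = P(u + 4) + Q. At u = -4: Q = 4·(-4) - 3 = -19. Coeff of u: P = 4
Result: 4/(u + 4) - 19/(u + 4)²


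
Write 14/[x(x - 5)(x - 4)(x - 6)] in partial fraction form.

Using Heaviside cover-up: (-7/60)/x - (14/5)/(x - 5) + (7/4)/(x - 4) + (7/6)/(x - 6)


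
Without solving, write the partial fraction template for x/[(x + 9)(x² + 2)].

Linear + irreducible quadratic: P/(x + 9) + (Qx + R)/(x² + 2)


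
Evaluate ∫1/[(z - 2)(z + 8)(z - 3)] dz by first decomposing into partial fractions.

Cover-up: P = -1/10, Q = 1/110, R = 1/11. Decomposition: (-1/10)/(z - 2) + (1/110)/(z + 8) + (1/11)/(z - 3). Integrate each term: (-1/10) ln|(z - 2)| + (1/110) ln|(z + 8)| + (1/11) ln|(z - 3)| + C


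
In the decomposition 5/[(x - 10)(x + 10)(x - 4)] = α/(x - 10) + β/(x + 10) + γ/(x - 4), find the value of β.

Cover-up at x = -10: β = 5/[(-10 - 10)(-10 - 4)] = 5/[(-20)(-14)] = 5/280 = 1/56


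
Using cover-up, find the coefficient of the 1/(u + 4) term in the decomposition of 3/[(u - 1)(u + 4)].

Cover (u + 4), set u=-4: 3/((u - 1) at u=-4) = 3/(-5) = -3/5


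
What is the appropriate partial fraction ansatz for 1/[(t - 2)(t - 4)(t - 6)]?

Three distinct linear factors: α/(t - 2) + β/(t - 4) + γ/(t - 6)


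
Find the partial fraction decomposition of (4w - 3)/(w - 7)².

(4w - 3) = A(w - 7) + B. At w = 7: B = 4·7 - 3 = 25. Coeff of w: A = 4
Result: 4/(w - 7) + 25/(w - 7)²


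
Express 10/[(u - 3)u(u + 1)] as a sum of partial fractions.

Using cover-up method: P = 5/6, Q = -10/3, R = 5/2
Result: (5/6)/(u - 3) - (10/3)/u + (5/2)/(u + 1)


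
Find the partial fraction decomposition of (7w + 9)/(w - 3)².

(7w + 9) = A(w - 3) + B. At w = 3: B = 7·3 + 9 = 30. Coeff of w: A = 7
Result: 7/(w - 3) + 30/(w - 3)²


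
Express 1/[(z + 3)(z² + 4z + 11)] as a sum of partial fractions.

Cover-up at z = -3: A = 1/((-3)² + 4·(-3) + 11) = 1/8. Then B = -A = -1/8, C = -A·(4 - 3) = -1/8
Result: (1/8)/(z + 3) - ((1/8)z + 1/8)/(z² + 4z + 11)


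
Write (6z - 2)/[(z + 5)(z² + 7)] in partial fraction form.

At z=-5: α = (6·(-5) - 2)/((-5)² + 7) = -1. β = -α = 1, γ = 6 - (-5)·α = 1
Result: -1/(z + 5) + (z + 1)/(z² + 7)


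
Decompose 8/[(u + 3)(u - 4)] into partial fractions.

8/(u + 3)(u - 4) = A/(u + 3) + B/(u - 4). A = 8/(-3 - 4) = -8/7, B = 8/(4 + 3) = 8/7
Result: (-8/7)/(u + 3) + (8/7)/(u - 4)


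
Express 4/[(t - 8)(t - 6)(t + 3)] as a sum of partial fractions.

Using cover-up method: α = 2/11, β = -2/9, γ = 4/99
Result: (2/11)/(t - 8) - (2/9)/(t - 6) + (4/99)/(t + 3)


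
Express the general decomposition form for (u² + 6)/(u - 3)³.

Repeated linear factor (power 3): A/(u - 3) + B/(u - 3)² + C/(u - 3)³


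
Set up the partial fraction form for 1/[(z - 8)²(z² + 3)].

Repeated linear + quadratic: A/(z - 8) + B/(z - 8)² + (Cz + D)/(z² + 3)


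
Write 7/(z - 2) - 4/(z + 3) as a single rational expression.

Common denominator (z - 2)(z + 3). Numerator: 7(z + 3) - 4(z - 2) = (7z + 21) - (4z - 8) = 3z + 29
Result: (3z + 29)/[(z - 2)(z + 3)]


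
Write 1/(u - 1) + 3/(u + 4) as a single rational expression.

Common denominator (u - 1)(u + 4). Numerator: 1(u + 4) + 3(u - 1) = (u + 4) + (3u - 3) = 4u + 1
Result: (4u + 1)/[(u - 1)(u + 4)]


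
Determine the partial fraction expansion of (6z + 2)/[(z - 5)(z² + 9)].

At z=5: P = (6·5 + 2)/(5² + 9) = 16/17. Q = -P = -16/17, R = 6 - 5·P = 22/17
Result: (16/17)/(z - 5) - ((16/17)z - 22/17)/(z² + 9)


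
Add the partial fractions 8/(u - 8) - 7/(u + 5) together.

Common denominator (u - 8)(u + 5). Numerator: 8(u + 5) - 7(u - 8) = (8u + 40) - (7u - 56) = u + 96
Result: (u + 96)/[(u - 8)(u + 5)]


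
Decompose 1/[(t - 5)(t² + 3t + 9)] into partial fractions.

Cover-up at t = 5: P = 1/(5² + 3·5 + 9) = 1/49. Then Q = -P = -1/49, R = -P·(3 + 5) = -8/49
Result: (1/49)/(t - 5) - ((1/49)t + 8/49)/(t² + 3t + 9)


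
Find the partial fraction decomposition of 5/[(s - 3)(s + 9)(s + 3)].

Using cover-up method: P = 5/72, Q = 5/72, R = -5/36
Result: (5/72)/(s - 3) + (5/72)/(s + 9) - (5/36)/(s + 3)


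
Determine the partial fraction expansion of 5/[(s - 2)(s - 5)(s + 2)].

Using cover-up method: A = -5/12, B = 5/21, C = 5/28
Result: (-5/12)/(s - 2) + (5/21)/(s - 5) + (5/28)/(s + 2)


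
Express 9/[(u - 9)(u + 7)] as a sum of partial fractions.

9/(u - 9)(u + 7) = P/(u - 9) + Q/(u + 7). P = 9/(9 + 7) = 9/16, Q = 9/(-7 - 9) = -9/16
Result: (9/16)/(u - 9) - (9/16)/(u + 7)


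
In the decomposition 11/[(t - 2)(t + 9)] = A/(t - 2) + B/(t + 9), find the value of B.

Cover-up at t = -9: B = 11/(-9 - 2) = -11/11 = -1


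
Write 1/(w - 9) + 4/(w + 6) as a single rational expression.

Common denominator (w - 9)(w + 6). Numerator: 1(w + 6) + 4(w - 9) = (w + 6) + (4w - 36) = 5w - 30
Result: (5w - 30)/[(w - 9)(w + 6)]


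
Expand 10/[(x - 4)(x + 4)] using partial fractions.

10/(x - 4)(x + 4) = P/(x - 4) + Q/(x + 4). P = 10/(4 + 4) = 5/4, Q = 10/(-4 - 4) = -5/4
Result: (5/4)/(x - 4) - (5/4)/(x + 4)


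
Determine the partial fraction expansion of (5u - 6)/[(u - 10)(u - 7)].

At u=10: P = (5·10 - 6)/(10 - 7) = 44/3. At u=7: Q = (5·7 - 6)/(7 - 10) = -29/3
Result: (44/3)/(u - 10) - (29/3)/(u - 7)


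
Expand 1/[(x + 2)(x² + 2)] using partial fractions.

Cover-up at x = -2: A = 1/((-2)² + 2) = 1/6. Then B = -A = -1/6, C = -A·(0 - 2) = 1/3
Result: (1/6)/(x + 2) - ((1/6)x - 1/3)/(x² + 2)


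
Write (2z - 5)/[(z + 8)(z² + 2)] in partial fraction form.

At z=-8: α = (2·(-8) - 5)/((-8)² + 2) = -7/22. β = -α = 7/22, γ = 2 - (-8)·α = -6/11
Result: (-7/22)/(z + 8) + ((7/22)z - 6/11)/(z² + 2)


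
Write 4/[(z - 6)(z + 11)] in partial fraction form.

4/(z - 6)(z + 11) = A/(z - 6) + B/(z + 11). A = 4/(6 + 11) = 4/17, B = 4/(-11 - 6) = -4/17
Result: (4/17)/(z - 6) - (4/17)/(z + 11)


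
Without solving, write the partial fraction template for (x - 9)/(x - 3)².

Repeated linear factor: α/(x - 3) + β/(x - 3)²


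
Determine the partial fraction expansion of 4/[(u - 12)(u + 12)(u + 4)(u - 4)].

Using Heaviside cover-up: (1/768)/(u - 12) - (1/768)/(u + 12) + (1/256)/(u + 4) - (1/256)/(u - 4)


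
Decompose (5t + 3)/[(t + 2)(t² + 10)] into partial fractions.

At t=-2: A = (5·(-2) + 3)/((-2)² + 10) = -1/2. B = -A = 1/2, C = 5 - (-2)·A = 4
Result: (-1/2)/(t + 2) + ((1/2)t + 4)/(t² + 10)


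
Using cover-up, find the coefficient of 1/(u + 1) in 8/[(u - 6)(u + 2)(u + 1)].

Cover (u + 1), set u=-1: 8/[(-1 - 6)(-1 + 2)] = -8/7


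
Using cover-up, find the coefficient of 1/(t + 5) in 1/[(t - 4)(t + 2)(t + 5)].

Cover (t + 5), set t=-5: 1/[(-5 - 4)(-5 + 2)] = 1/27


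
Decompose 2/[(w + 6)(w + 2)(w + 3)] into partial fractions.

Using cover-up method: A = 1/6, B = 1/2, C = -2/3
Result: (1/6)/(w + 6) + (1/2)/(w + 2) - (2/3)/(w + 3)


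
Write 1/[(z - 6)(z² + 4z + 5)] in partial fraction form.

Cover-up at z = 6: P = 1/(6² + 4·6 + 5) = 1/65. Then Q = -P = -1/65, R = -P·(4 + 6) = -2/13
Result: (1/65)/(z - 6) - ((1/65)z + 2/13)/(z² + 4z + 5)


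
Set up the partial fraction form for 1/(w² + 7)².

Repeated quadratic factor: (αw + β)/(w² + 7) + (γw + δ)/(w² + 7)²


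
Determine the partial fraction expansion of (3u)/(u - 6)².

(3u) = A(u - 6) + B. At u = 6: B = 3·6 + 0 = 18. Coeff of u: A = 3
Result: 3/(u - 6) + 18/(u - 6)²


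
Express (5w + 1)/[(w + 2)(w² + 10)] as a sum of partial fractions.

At w=-2: P = (5·(-2) + 1)/((-2)² + 10) = -9/14. Q = -P = 9/14, R = 5 - (-2)·P = 26/7
Result: (-9/14)/(w + 2) + ((9/14)w + 26/7)/(w² + 10)


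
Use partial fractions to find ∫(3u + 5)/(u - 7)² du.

Decompose: α = 3, β = 3·7 + 5 = 26, so (3u + 5)/(u - 7)² = 3/(u - 7) + 26/(u - 7)². Integrate: ∫ α/(u - 7) du = 3 ln|(u - 7)|; ∫ β/(u - 7)² du = -26/(u - 7). Sum: 3 ln|(u - 7)| - 26/(u - 7) + C


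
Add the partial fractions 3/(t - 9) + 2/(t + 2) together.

Common denominator (t - 9)(t + 2). Numerator: 3(t + 2) + 2(t - 9) = (3t + 6) + (2t - 18) = 5t - 12
Result: (5t - 12)/[(t - 9)(t + 2)]


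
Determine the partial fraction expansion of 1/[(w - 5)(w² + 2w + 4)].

Cover-up at w = 5: P = 1/(5² + 2·5 + 4) = 1/39. Then Q = -P = -1/39, R = -P·(2 + 5) = -7/39
Result: (1/39)/(w - 5) - ((1/39)w + 7/39)/(w² + 2w + 4)


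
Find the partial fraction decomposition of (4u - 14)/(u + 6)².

(4u - 14) = A(u + 6) + B. At u = -6: B = 4·(-6) - 14 = -38. Coeff of u: A = 4
Result: 4/(u + 6) - 38/(u + 6)²


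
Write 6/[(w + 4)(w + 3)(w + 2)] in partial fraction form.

Using cover-up method: P = 3, Q = -6, R = 3
Result: 3/(w + 4) - 6/(w + 3) + 3/(w + 2)


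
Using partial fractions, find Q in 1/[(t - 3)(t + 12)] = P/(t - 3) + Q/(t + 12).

Cover-up at t = -12: Q = 1/(-12 - 3) = -1/15


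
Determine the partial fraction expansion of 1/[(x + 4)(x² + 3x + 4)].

Cover-up at x = -4: P = 1/((-4)² + 3·(-4) + 4) = 1/8. Then Q = -P = -1/8, R = -P·(3 - 4) = 1/8
Result: (1/8)/(x + 4) - ((1/8)x - 1/8)/(x² + 3x + 4)


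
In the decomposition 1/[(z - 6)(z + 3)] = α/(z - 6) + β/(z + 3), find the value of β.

Cover-up at z = -3: β = 1/(-3 - 6) = -1/9


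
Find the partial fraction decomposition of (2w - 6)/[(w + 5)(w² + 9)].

At w=-5: A = (2·(-5) - 6)/((-5)² + 9) = -8/17. B = -A = 8/17, C = 2 - (-5)·A = -6/17
Result: (-8/17)/(w + 5) + ((8/17)w - 6/17)/(w² + 9)


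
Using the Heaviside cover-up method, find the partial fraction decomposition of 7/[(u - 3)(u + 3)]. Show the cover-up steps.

Cover (u - 3): set u=3, get A = 7/(3 + 3) = 7/6. Cover (u + 3): set u=-3, get B = 7/(-3 - 3) = -7/6.
Result: (7/6)/(u - 3) - (7/6)/(u + 3)


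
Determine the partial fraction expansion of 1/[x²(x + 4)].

Cover-up at x=-4: R = 1/(-4 - 0)² = 1/16. Cover-up at x=0: Q = 1/(0 + 4) = 1/4. Comparing x² coeff: P = -R = -1/16
Result: (-1/16)/x + (1/4)/x² + (1/16)/(x + 4)


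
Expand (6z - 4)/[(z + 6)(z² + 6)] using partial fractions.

At z=-6: α = (6·(-6) - 4)/((-6)² + 6) = -20/21. β = -α = 20/21, γ = 6 - (-6)·α = 2/7
Result: (-20/21)/(z + 6) + ((20/21)z + 2/7)/(z² + 6)


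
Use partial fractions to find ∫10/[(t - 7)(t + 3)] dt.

Decompose: 10/[(t - 7)(t + 3)] = 1/(t - 7) - 1/(t + 3). Integrate each term: ln|(t - 7)| - ln|(t + 3)| + C


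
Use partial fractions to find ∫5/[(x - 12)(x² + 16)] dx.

Cover-up at x=12: A = 5/(12²+16) = 1/32. Coeff matching: B = -1/32, C = -3/8. Decomposition: (1/32)/(x - 12) - ((1/32)x + 3/8)/(x² + 16). Integrate: linear → ln, quadratic → (1/2)ln + arctan: (1/32) ln|(x - 12)| - (1/64) ln(x² + 16) - (3/32) arctan(x/4) + C


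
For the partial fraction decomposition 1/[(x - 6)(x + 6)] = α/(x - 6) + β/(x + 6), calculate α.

Cover-up at x = 6: α = 1/(6 + 6) = 1/12


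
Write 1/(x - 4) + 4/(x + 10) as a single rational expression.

Common denominator (x - 4)(x + 10). Numerator: 1(x + 10) + 4(x - 4) = (x + 10) + (4x - 16) = 5x - 6
Result: (5x - 6)/[(x - 4)(x + 10)]


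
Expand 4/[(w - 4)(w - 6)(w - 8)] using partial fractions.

Using cover-up method: P = 1/2, Q = -1, R = 1/2
Result: (1/2)/(w - 4) - 1/(w - 6) + (1/2)/(w - 8)


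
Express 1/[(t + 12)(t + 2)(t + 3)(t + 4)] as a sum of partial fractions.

Using Heaviside cover-up: (-1/720)/(t + 12) + (1/20)/(t + 2) - (1/9)/(t + 3) + (1/16)/(t + 4)


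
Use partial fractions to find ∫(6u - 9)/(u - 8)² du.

Decompose: P = 6, Q = 6·8 - 9 = 39, so (6u - 9)/(u - 8)² = 6/(u - 8) + 39/(u - 8)². Integrate: ∫ P/(u - 8) du = 6 ln|(u - 8)|; ∫ Q/(u - 8)² du = -39/(u - 8). Sum: 6 ln|(u - 8)| - 39/(u - 8) + C


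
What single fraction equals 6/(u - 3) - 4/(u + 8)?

Common denominator (u - 3)(u + 8). Numerator: 6(u + 8) - 4(u - 3) = (6u + 48) - (4u - 12) = 2u + 60
Result: (2u + 60)/[(u - 3)(u + 8)]


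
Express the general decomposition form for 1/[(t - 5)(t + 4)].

Distinct linear factors: P/(t - 5) + Q/(t + 4)


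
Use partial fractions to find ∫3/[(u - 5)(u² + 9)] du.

Cover-up at u=5: A = 3/(5²+9) = 3/34. Coeff matching: B = -3/34, C = -15/34. Decomposition: (3/34)/(u - 5) - ((3/34)u + 15/34)/(u² + 9). Integrate: linear → ln, quadratic → (1/2)ln + arctan: (3/34) ln|(u - 5)| - (3/68) ln(u² + 9) - (5/34) arctan(u/3) + C


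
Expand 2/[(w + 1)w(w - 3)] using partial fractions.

Using cover-up method: P = 1/2, Q = -2/3, R = 1/6
Result: (1/2)/(w + 1) - (2/3)/w + (1/6)/(w - 3)


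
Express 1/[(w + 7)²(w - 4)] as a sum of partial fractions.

Cover-up at w=4: C = 1/(4 + 7)² = 1/121. Cover-up at w=-7: B = 1/(-7 - 4) = -1/11. Comparing w² coeff: A = -C = -1/121
Result: (-1/121)/(w + 7) - (1/11)/(w + 7)² + (1/121)/(w - 4)


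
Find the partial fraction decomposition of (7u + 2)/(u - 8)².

(7u + 2) = P(u - 8) + Q. At u = 8: Q = 7·8 + 2 = 58. Coeff of u: P = 7
Result: 7/(u - 8) + 58/(u - 8)²


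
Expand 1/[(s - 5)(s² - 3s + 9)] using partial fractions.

Cover-up at s = 5: P = 1/(5² - 3·5 + 9) = 1/19. Then Q = -P = -1/19, R = -P·(-3 + 5) = -2/19
Result: (1/19)/(s - 5) - ((1/19)s + 2/19)/(s² - 3s + 9)


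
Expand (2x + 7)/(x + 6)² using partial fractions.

(2x + 7) = P(x + 6) + Q. At x = -6: Q = 2·(-6) + 7 = -5. Coeff of x: P = 2
Result: 2/(x + 6) - 5/(x + 6)²


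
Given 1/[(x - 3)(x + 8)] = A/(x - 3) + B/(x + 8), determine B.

Cover-up at x = -8: B = 1/(-8 - 3) = -1/11


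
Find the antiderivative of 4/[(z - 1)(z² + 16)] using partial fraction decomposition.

Cover-up at z=1: P = 4/(1²+16) = 4/17. Coeff matching: Q = -4/17, R = -4/17. Decomposition: (4/17)/(z - 1) - ((4/17)z + 4/17)/(z² + 16). Integrate: linear → ln, quadratic → (1/2)ln + arctan: (4/17) ln|(z - 1)| - (2/17) ln(z² + 16) - (1/17) arctan(z/4) + C


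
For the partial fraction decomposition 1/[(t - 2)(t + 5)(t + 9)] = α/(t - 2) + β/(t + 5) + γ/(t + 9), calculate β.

Cover-up at t = -5: β = 1/[(-5 - 2)(-5 + 9)] = 1/[(-7)(4)] = -1/28


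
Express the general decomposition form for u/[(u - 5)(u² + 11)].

Linear + irreducible quadratic: A/(u - 5) + (Bu + C)/(u² + 11)


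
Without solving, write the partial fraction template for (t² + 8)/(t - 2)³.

Repeated linear factor (power 3): A/(t - 2) + B/(t - 2)² + C/(t - 2)³


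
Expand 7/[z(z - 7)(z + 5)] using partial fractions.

Using cover-up method: A = -1/5, B = 1/12, C = 7/60
Result: (-1/5)/z + (1/12)/(z - 7) + (7/60)/(z + 5)


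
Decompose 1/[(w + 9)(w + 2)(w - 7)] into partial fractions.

Using cover-up method: α = 1/112, β = -1/63, γ = 1/144
Result: (1/112)/(w + 9) - (1/63)/(w + 2) + (1/144)/(w - 7)


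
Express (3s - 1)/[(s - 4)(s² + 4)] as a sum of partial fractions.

At s=4: α = (3·4 - 1)/(4² + 4) = 11/20. β = -α = -11/20, γ = 3 - 4·α = 4/5
Result: (11/20)/(s - 4) - ((11/20)s - 4/5)/(s² + 4)


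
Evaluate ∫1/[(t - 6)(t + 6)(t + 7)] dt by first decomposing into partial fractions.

Cover-up: α = 1/156, β = -1/12, γ = 1/13. Decomposition: (1/156)/(t - 6) - (1/12)/(t + 6) + (1/13)/(t + 7). Integrate each term: (1/156) ln|(t - 6)| - (1/12) ln|(t + 6)| + (1/13) ln|(t + 7)| + C


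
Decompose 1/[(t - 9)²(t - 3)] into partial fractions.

Cover-up at t=3: R = 1/(3 - 9)² = 1/36. Cover-up at t=9: Q = 1/(9 - 3) = 1/6. Comparing t² coeff: P = -R = -1/36
Result: (-1/36)/(t - 9) + (1/6)/(t - 9)² + (1/36)/(t - 3)


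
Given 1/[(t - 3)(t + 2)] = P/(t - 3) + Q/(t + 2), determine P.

Cover-up at t = 3: P = 1/(3 + 2) = 1/5


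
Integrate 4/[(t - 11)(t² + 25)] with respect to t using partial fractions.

Cover-up at t=11: A = 4/(11²+25) = 2/73. Coeff matching: B = -2/73, C = -22/73. Decomposition: (2/73)/(t - 11) - ((2/73)t + 22/73)/(t² + 25). Integrate: linear → ln, quadratic → (1/2)ln + arctan: (2/73) ln|(t - 11)| - (1/73) ln(t² + 25) - (22/365) arctan(t/5) + C


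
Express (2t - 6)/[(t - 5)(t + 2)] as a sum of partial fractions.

At t=5: α = (2·5 - 6)/(5 + 2) = 4/7. At t=-2: β = (2·(-2) - 6)/(-2 - 5) = 10/7
Result: (4/7)/(t - 5) + (10/7)/(t + 2)


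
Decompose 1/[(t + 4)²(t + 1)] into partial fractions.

Cover-up at t=-1: R = 1/(-1 + 4)² = 1/9. Cover-up at t=-4: Q = 1/(-4 + 1) = -1/3. Comparing t² coeff: P = -R = -1/9
Result: (-1/9)/(t + 4) - (1/3)/(t + 4)² + (1/9)/(t + 1)


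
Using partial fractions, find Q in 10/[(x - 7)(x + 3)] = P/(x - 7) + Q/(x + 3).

Cover-up at x = -3: Q = 10/(-3 - 7) = -10/10 = -1


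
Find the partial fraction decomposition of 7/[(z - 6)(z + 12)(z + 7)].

Using cover-up method: P = 7/234, Q = 7/90, R = -7/65
Result: (7/234)/(z - 6) + (7/90)/(z + 12) - (7/65)/(z + 7)


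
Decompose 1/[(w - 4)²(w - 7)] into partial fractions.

Cover-up at w=7: R = 1/(7 - 4)² = 1/9. Cover-up at w=4: Q = 1/(4 - 7) = -1/3. Comparing w² coeff: P = -R = -1/9
Result: (-1/9)/(w - 4) - (1/3)/(w - 4)² + (1/9)/(w - 7)


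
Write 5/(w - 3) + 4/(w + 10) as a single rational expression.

Common denominator (w - 3)(w + 10). Numerator: 5(w + 10) + 4(w - 3) = (5w + 50) + (4w - 12) = 9w + 38
Result: (9w + 38)/[(w - 3)(w + 10)]


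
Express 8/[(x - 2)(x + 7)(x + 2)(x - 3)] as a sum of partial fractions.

Using Heaviside cover-up: (-2/9)/(x - 2) - (4/225)/(x + 7) + (2/25)/(x + 2) + (4/25)/(x - 3)


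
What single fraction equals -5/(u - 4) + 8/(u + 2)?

Common denominator (u - 4)(u + 2). Numerator: -5(u + 2) + 8(u - 4) = (-5u - 10) + (8u - 32) = 3u - 42
Result: (3u - 42)/[(u - 4)(u + 2)]


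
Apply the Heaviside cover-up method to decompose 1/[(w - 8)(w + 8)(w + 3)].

Cover (w - 8), w=8: α = 1/[(8 + 8)(8 + 3)] = 1/176. Cover (w + 8), w=-8: β = 1/[(-8 - 8)(-8 + 3)] = 1/80. Cover (w + 3), w=-3: γ = 1/[(-3 - 8)(-3 + 8)] = -1/55.
Result: (1/176)/(w - 8) + (1/80)/(w + 8) - (1/55)/(w + 3)


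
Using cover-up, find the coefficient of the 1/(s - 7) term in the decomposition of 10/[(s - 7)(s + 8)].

Cover (s - 7), set s=7: 10/((s + 8) at s=7) = 10/(15) = 2/3


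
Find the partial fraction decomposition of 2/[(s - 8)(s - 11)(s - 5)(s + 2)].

Using Heaviside cover-up: (-1/45)/(s - 8) + (1/117)/(s - 11) + (1/63)/(s - 5) - (1/455)/(s + 2)


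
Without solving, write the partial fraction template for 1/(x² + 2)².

Repeated quadratic factor: (Px + Q)/(x² + 2) + (Rx + S)/(x² + 2)²


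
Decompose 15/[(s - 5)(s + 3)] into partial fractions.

15/(s - 5)(s + 3) = α/(s - 5) + β/(s + 3). α = 15/(5 + 3) = 15/8, β = 15/(-3 - 5) = -15/8
Result: (15/8)/(s - 5) - (15/8)/(s + 3)


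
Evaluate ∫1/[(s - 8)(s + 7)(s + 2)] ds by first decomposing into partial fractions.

Cover-up: A = 1/150, B = 1/75, C = -1/50. Decomposition: (1/150)/(s - 8) + (1/75)/(s + 7) - (1/50)/(s + 2). Integrate each term: (1/150) ln|(s - 8)| + (1/75) ln|(s + 7)| - (1/50) ln|(s + 2)| + C


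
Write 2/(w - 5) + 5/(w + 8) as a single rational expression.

Common denominator (w - 5)(w + 8). Numerator: 2(w + 8) + 5(w - 5) = (2w + 16) + (5w - 25) = 7w - 9
Result: (7w - 9)/[(w - 5)(w + 8)]


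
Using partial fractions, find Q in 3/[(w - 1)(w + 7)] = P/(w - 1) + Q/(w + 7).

Cover-up at w = -7: Q = 3/(-7 - 1) = -3/8


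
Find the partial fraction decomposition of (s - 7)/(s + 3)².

(s - 7) = α(s + 3) + β. At s = -3: β = 1·(-3) - 7 = -10. Coeff of s: α = 1
Result: 1/(s + 3) - 10/(s + 3)²


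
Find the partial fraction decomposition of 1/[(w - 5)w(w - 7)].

Using cover-up method: P = -1/10, Q = 1/35, R = 1/14
Result: (-1/10)/(w - 5) + (1/35)/w + (1/14)/(w - 7)


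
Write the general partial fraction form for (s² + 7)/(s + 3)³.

Repeated linear factor (power 3): A/(s + 3) + B/(s + 3)² + C/(s + 3)³


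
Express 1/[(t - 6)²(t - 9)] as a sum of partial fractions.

Cover-up at t=9: R = 1/(9 - 6)² = 1/9. Cover-up at t=6: Q = 1/(6 - 9) = -1/3. Comparing t² coeff: P = -R = -1/9
Result: (-1/9)/(t - 6) - (1/3)/(t - 6)² + (1/9)/(t - 9)


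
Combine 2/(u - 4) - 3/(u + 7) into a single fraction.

Common denominator (u - 4)(u + 7). Numerator: 2(u + 7) - 3(u - 4) = (2u + 14) - (3u - 12) = -u + 26
Result: (-u + 26)/[(u - 4)(u + 7)]


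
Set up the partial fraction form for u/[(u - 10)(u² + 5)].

Linear + irreducible quadratic: A/(u - 10) + (Bu + C)/(u² + 5)


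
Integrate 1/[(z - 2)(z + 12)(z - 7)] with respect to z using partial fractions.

Cover-up: P = -1/70, Q = 1/266, R = 1/95. Decomposition: (-1/70)/(z - 2) + (1/266)/(z + 12) + (1/95)/(z - 7). Integrate each term: (-1/70) ln|(z - 2)| + (1/266) ln|(z + 12)| + (1/95) ln|(z - 7)| + C


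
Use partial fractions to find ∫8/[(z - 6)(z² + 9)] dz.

Cover-up at z=6: P = 8/(6²+9) = 8/45. Coeff matching: Q = -8/45, R = -16/15. Decomposition: (8/45)/(z - 6) - ((8/45)z + 16/15)/(z² + 9). Integrate: linear → ln, quadratic → (1/2)ln + arctan: (8/45) ln|(z - 6)| - (4/45) ln(z² + 9) - (16/45) arctan(z/3) + C


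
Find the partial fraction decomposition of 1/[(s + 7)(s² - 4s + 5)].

Cover-up at s = -7: A = 1/((-7)² - 4·(-7) + 5) = 1/82. Then B = -A = -1/82, C = -A·(-4 - 7) = 11/82
Result: (1/82)/(s + 7) - ((1/82)s - 11/82)/(s² - 4s + 5)


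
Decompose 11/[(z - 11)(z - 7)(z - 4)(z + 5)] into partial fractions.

Using Heaviside cover-up: (11/448)/(z - 11) - (11/144)/(z - 7) + (11/189)/(z - 4) - (11/1728)/(z + 5)


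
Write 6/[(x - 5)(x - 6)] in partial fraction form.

6/(x - 5)(x - 6) = P/(x - 5) + Q/(x - 6). P = 6/(5 - 6) = -6, Q = 6/(6 - 5) = 6
Result: -6/(x - 5) + 6/(x - 6)


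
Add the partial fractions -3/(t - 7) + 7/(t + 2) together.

Common denominator (t - 7)(t + 2). Numerator: -3(t + 2) + 7(t - 7) = (-3t - 6) + (7t - 49) = 4t - 55
Result: (4t - 55)/[(t - 7)(t + 2)]


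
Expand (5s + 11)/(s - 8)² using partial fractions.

(5s + 11) = P(s - 8) + Q. At s = 8: Q = 5·8 + 11 = 51. Coeff of s: P = 5
Result: 5/(s - 8) + 51/(s - 8)²


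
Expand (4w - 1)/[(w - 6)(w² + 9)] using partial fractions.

At w=6: α = (4·6 - 1)/(6² + 9) = 23/45. β = -α = -23/45, γ = 4 - 6·α = 14/15
Result: (23/45)/(w - 6) - ((23/45)w - 14/15)/(w² + 9)


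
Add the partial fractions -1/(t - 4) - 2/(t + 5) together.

Common denominator (t - 4)(t + 5). Numerator: -1(t + 5) - 2(t - 4) = (-t - 5) - (2t - 8) = -3t + 3
Result: (-3t + 3)/[(t - 4)(t + 5)]


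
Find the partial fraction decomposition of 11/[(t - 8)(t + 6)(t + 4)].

Using cover-up method: P = 11/168, Q = 11/28, R = -11/24
Result: (11/168)/(t - 8) + (11/28)/(t + 6) - (11/24)/(t + 4)


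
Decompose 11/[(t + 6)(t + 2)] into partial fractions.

11/(t + 6)(t + 2) = α/(t + 6) + β/(t + 2). α = 11/(-6 + 2) = -11/4, β = 11/(-2 + 6) = 11/4
Result: (-11/4)/(t + 6) + (11/4)/(t + 2)


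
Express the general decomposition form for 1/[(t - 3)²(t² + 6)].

Repeated linear + quadratic: α/(t - 3) + β/(t - 3)² + (γt + δ)/(t² + 6)


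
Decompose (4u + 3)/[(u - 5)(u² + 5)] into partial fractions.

At u=5: P = (4·5 + 3)/(5² + 5) = 23/30. Q = -P = -23/30, R = 4 - 5·P = 1/6
Result: (23/30)/(u - 5) - ((23/30)u - 1/6)/(u² + 5)


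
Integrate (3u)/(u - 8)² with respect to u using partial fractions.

Decompose: A = 3, B = 3·8 + 0 = 24, so (3u)/(u - 8)² = 3/(u - 8) + 24/(u - 8)². Integrate: ∫ A/(u - 8) du = 3 ln|(u - 8)|; ∫ B/(u - 8)² du = -24/(u - 8). Sum: 3 ln|(u - 8)| - 24/(u - 8) + C


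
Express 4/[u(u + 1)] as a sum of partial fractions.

4/u(u + 1) = A/u + B/(u + 1). A = 4/(0 + 1) = 4, B = 4/(-1 - 0) = -4
Result: 4/u - 4/(u + 1)


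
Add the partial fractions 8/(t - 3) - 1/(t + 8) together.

Common denominator (t - 3)(t + 8). Numerator: 8(t + 8) - 1(t - 3) = (8t + 64) - (t - 3) = 7t + 67
Result: (7t + 67)/[(t - 3)(t + 8)]


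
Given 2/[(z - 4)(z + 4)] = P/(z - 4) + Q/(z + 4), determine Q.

Cover-up at z = -4: Q = 2/(-4 - 4) = -2/8 = -1/4


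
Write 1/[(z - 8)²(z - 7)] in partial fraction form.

Cover-up at z=7: γ = 1/(7 - 8)² = 1. Cover-up at z=8: β = 1/(8 - 7) = 1. Comparing z² coeff: α = -γ = -1
Result: -1/(z - 8) + 1/(z - 8)² + 1/(z - 7)


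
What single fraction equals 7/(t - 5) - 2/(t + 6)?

Common denominator (t - 5)(t + 6). Numerator: 7(t + 6) - 2(t - 5) = (7t + 42) - (2t - 10) = 5t + 52
Result: (5t + 52)/[(t - 5)(t + 6)]


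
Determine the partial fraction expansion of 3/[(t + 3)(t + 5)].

3/(t + 3)(t + 5) = P/(t + 3) + Q/(t + 5). P = 3/(-3 + 5) = 3/2, Q = 3/(-5 + 3) = -3/2
Result: (3/2)/(t + 3) - (3/2)/(t + 5)


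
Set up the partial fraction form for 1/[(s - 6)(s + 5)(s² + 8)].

Two linear + quadratic: P/(s - 6) + Q/(s + 5) + (Rs + S)/(s² + 8)


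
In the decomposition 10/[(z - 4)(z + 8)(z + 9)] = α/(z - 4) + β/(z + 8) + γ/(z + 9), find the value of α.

Cover-up at z = 4: α = 10/[(4 + 8)(4 + 9)] = 10/[(12)(13)] = 10/156 = 5/78


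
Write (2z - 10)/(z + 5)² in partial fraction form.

(2z - 10) = A(z + 5) + B. At z = -5: B = 2·(-5) - 10 = -20. Coeff of z: A = 2
Result: 2/(z + 5) - 20/(z + 5)²


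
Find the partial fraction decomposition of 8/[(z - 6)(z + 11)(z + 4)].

Using cover-up method: A = 4/85, B = 8/119, C = -4/35
Result: (4/85)/(z - 6) + (8/119)/(z + 11) - (4/35)/(z + 4)


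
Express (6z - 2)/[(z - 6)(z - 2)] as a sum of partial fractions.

At z=6: A = (6·6 - 2)/(6 - 2) = 17/2. At z=2: B = (6·2 - 2)/(2 - 6) = -5/2
Result: (17/2)/(z - 6) - (5/2)/(z - 2)


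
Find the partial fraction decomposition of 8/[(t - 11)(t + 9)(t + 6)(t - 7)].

Using Heaviside cover-up: (1/170)/(t - 11) - (1/120)/(t + 9) + (8/663)/(t + 6) - (1/104)/(t - 7)


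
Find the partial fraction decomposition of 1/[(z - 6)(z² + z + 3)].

Cover-up at z = 6: A = 1/(6² + 1·6 + 3) = 1/45. Then B = -A = -1/45, C = -A·(1 + 6) = -7/45
Result: (1/45)/(z - 6) - ((1/45)z + 7/45)/(z² + z + 3)


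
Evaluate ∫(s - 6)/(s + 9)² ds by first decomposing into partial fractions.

Decompose: α = 1, β = 1·(-9) - 6 = -15, so (s - 6)/(s + 9)² = 1/(s + 9) - 15/(s + 9)². Integrate: ∫ α/(s + 9) ds = ln|(s + 9)|; ∫ β/(s + 9)² ds = 15/(s + 9). Sum: ln|(s + 9)| + 15/(s + 9) + C


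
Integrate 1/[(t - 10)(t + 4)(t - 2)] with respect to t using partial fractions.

Cover-up: A = 1/112, B = 1/84, C = -1/48. Decomposition: (1/112)/(t - 10) + (1/84)/(t + 4) - (1/48)/(t - 2). Integrate each term: (1/112) ln|(t - 10)| + (1/84) ln|(t + 4)| - (1/48) ln|(t - 2)| + C


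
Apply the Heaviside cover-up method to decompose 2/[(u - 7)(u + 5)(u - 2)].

Cover (u - 7), u=7: α = 2/[(7 + 5)(7 - 2)] = 1/30. Cover (u + 5), u=-5: β = 2/[(-5 - 7)(-5 - 2)] = 1/42. Cover (u - 2), u=2: γ = 2/[(2 - 7)(2 + 5)] = -2/35.
Result: (1/30)/(u - 7) + (1/42)/(u + 5) - (2/35)/(u - 2)


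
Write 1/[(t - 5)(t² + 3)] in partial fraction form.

Cover-up at t = 5: α = 1/(5² + 3) = 1/28. Then β = -α = -1/28, γ = -α·(0 + 5) = -5/28
Result: (1/28)/(t - 5) - ((1/28)t + 5/28)/(t² + 3)


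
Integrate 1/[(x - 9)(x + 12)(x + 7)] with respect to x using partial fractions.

Cover-up: P = 1/336, Q = 1/105, R = -1/80. Decomposition: (1/336)/(x - 9) + (1/105)/(x + 12) - (1/80)/(x + 7). Integrate each term: (1/336) ln|(x - 9)| + (1/105) ln|(x + 12)| - (1/80) ln|(x + 7)| + C


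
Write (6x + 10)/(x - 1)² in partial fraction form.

(6x + 10) = P(x - 1) + Q. At x = 1: Q = 6·1 + 10 = 16. Coeff of x: P = 6
Result: 6/(x - 1) + 16/(x - 1)²


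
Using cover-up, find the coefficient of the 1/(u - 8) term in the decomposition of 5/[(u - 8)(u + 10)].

Cover (u - 8), set u=8: 5/((u + 10) at u=8) = 5/(18) = 5/18


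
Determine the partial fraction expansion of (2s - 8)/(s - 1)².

(2s - 8) = P(s - 1) + Q. At s = 1: Q = 2·1 - 8 = -6. Coeff of s: P = 2
Result: 2/(s - 1) - 6/(s - 1)²


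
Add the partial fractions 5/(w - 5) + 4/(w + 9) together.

Common denominator (w - 5)(w + 9). Numerator: 5(w + 9) + 4(w - 5) = (5w + 45) + (4w - 20) = 9w + 25
Result: (9w + 25)/[(w - 5)(w + 9)]


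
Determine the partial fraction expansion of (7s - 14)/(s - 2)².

(7s - 14) = α(s - 2) + β. At s = 2: β = 7·2 - 14 = 0. Coeff of s: α = 7
Result: 7/(s - 2)


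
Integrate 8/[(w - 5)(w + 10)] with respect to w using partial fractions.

Decompose: 8/[(w - 5)(w + 10)] = (8/15)/(w - 5) - (8/15)/(w + 10). Integrate each term: (8/15) ln|(w - 5)| - (8/15) ln|(w + 10)| + C


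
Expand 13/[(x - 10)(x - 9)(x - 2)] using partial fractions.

Using cover-up method: P = 13/8, Q = -13/7, R = 13/56
Result: (13/8)/(x - 10) - (13/7)/(x - 9) + (13/56)/(x - 2)


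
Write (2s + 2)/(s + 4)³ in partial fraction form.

(2s + 2) = α(s + 4)² + β(s + 4) + γ. At s = -4: γ = 2·(-4) + 2 = -6. Coefficients: α = 0, β = 2
Result: 2/(s + 4)² - 6/(s + 4)³


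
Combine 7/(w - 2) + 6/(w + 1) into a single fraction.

Common denominator (w - 2)(w + 1). Numerator: 7(w + 1) + 6(w - 2) = (7w + 7) + (6w - 12) = 13w - 5
Result: (13w - 5)/[(w - 2)(w + 1)]


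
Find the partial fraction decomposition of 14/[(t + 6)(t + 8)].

14/(t + 6)(t + 8) = A/(t + 6) + B/(t + 8). A = 14/(-6 + 8) = 7, B = 14/(-8 + 6) = -7
Result: 7/(t + 6) - 7/(t + 8)


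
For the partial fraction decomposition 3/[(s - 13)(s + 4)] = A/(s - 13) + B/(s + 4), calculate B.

Cover-up at s = -4: B = 3/(-4 - 13) = -3/17


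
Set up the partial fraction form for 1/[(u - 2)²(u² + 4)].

Repeated linear + quadratic: A/(u - 2) + B/(u - 2)² + (Cu + D)/(u² + 4)


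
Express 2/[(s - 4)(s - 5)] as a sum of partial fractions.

2/(s - 4)(s - 5) = α/(s - 4) + β/(s - 5). α = 2/(4 - 5) = -2, β = 2/(5 - 4) = 2
Result: -2/(s - 4) + 2/(s - 5)


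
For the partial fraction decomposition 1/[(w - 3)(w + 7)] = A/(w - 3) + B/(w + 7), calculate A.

Cover-up at w = 3: A = 1/(3 + 7) = 1/10


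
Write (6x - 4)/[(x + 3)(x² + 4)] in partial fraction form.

At x=-3: P = (6·(-3) - 4)/((-3)² + 4) = -22/13. Q = -P = 22/13, R = 6 - (-3)·P = 12/13
Result: (-22/13)/(x + 3) + ((22/13)x + 12/13)/(x² + 4)


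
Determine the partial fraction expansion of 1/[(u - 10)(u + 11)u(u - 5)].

Using Heaviside cover-up: (1/1050)/(u - 10) - (1/3696)/(u + 11) + (1/550)/u - (1/400)/(u - 5)


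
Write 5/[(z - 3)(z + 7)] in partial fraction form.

5/(z - 3)(z + 7) = A/(z - 3) + B/(z + 7). A = 5/(3 + 7) = 1/2, B = 5/(-7 - 3) = -1/2
Result: (1/2)/(z - 3) - (1/2)/(z + 7)


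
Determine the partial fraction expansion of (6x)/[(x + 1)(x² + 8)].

At x=-1: α = (6·(-1) + 0)/((-1)² + 8) = -2/3. β = -α = 2/3, γ = 6 - (-1)·α = 16/3
Result: (-2/3)/(x + 1) + ((2/3)x + 16/3)/(x² + 8)


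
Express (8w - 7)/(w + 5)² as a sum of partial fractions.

(8w - 7) = A(w + 5) + B. At w = -5: B = 8·(-5) - 7 = -47. Coeff of w: A = 8
Result: 8/(w + 5) - 47/(w + 5)²


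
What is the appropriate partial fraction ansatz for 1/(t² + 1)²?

Repeated quadratic factor: (Pt + Q)/(t² + 1) + (Rt + S)/(t² + 1)²


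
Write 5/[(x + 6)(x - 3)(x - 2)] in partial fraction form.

Using cover-up method: α = 5/72, β = 5/9, γ = -5/8
Result: (5/72)/(x + 6) + (5/9)/(x - 3) - (5/8)/(x - 2)


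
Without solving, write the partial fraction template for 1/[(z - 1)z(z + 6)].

Three distinct linear factors: P/(z - 1) + Q/z + R/(z + 6)


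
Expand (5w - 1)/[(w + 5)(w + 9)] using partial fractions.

At w=-5: A = (5·(-5) - 1)/(-5 + 9) = -13/2. At w=-9: B = (5·(-9) - 1)/(-9 + 5) = 23/2
Result: (-13/2)/(w + 5) + (23/2)/(w + 9)


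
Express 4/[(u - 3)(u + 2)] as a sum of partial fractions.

4/(u - 3)(u + 2) = P/(u - 3) + Q/(u + 2). P = 4/(3 + 2) = 4/5, Q = 4/(-2 - 3) = -4/5
Result: (4/5)/(u - 3) - (4/5)/(u + 2)


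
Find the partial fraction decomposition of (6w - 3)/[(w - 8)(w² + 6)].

At w=8: P = (6·8 - 3)/(8² + 6) = 9/14. Q = -P = -9/14, R = 6 - 8·P = 6/7
Result: (9/14)/(w - 8) - ((9/14)w - 6/7)/(w² + 6)


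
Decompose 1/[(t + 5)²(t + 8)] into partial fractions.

Cover-up at t=-8: C = 1/(-8 + 5)² = 1/9. Cover-up at t=-5: B = 1/(-5 + 8) = 1/3. Comparing t² coeff: A = -C = -1/9
Result: (-1/9)/(t + 5) + (1/3)/(t + 5)² + (1/9)/(t + 8)


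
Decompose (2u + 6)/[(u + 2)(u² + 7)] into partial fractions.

At u=-2: A = (2·(-2) + 6)/((-2)² + 7) = 2/11. B = -A = -2/11, C = 2 - (-2)·A = 26/11
Result: (2/11)/(u + 2) - ((2/11)u - 26/11)/(u² + 7)


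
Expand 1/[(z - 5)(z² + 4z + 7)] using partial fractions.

Cover-up at z = 5: P = 1/(5² + 4·5 + 7) = 1/52. Then Q = -P = -1/52, R = -P·(4 + 5) = -9/52
Result: (1/52)/(z - 5) - ((1/52)z + 9/52)/(z² + 4z + 7)


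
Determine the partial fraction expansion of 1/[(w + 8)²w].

Cover-up at w=0: γ = 1/(0 + 8)² = 1/64. Cover-up at w=-8: β = 1/(-8 - 0) = -1/8. Comparing w² coeff: α = -γ = -1/64
Result: (-1/64)/(w + 8) - (1/8)/(w + 8)² + (1/64)/w


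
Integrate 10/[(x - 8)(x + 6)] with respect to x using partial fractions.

Decompose: 10/[(x - 8)(x + 6)] = (5/7)/(x - 8) - (5/7)/(x + 6). Integrate each term: (5/7) ln|(x - 8)| - (5/7) ln|(x + 6)| + C


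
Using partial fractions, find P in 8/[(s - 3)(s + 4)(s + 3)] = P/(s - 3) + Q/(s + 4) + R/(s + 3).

Cover-up at s = 3: P = 8/[(3 + 4)(3 + 3)] = 8/[(7)(6)] = 8/42 = 4/21


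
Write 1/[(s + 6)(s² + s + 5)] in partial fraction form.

Cover-up at s = -6: P = 1/((-6)² + 1·(-6) + 5) = 1/35. Then Q = -P = -1/35, R = -P·(1 - 6) = 1/7
Result: (1/35)/(s + 6) - ((1/35)s - 1/7)/(s² + s + 5)


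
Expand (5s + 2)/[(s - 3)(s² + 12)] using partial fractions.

At s=3: α = (5·3 + 2)/(3² + 12) = 17/21. β = -α = -17/21, γ = 5 - 3·α = 18/7
Result: (17/21)/(s - 3) - ((17/21)s - 18/7)/(s² + 12)


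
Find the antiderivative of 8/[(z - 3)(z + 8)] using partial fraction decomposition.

Decompose: 8/[(z - 3)(z + 8)] = (8/11)/(z - 3) - (8/11)/(z + 8). Integrate each term: (8/11) ln|(z - 3)| - (8/11) ln|(z + 8)| + C


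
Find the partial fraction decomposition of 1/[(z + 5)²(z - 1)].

Cover-up at z=1: C = 1/(1 + 5)² = 1/36. Cover-up at z=-5: B = 1/(-5 - 1) = -1/6. Comparing z² coeff: A = -C = -1/36
Result: (-1/36)/(z + 5) - (1/6)/(z + 5)² + (1/36)/(z - 1)


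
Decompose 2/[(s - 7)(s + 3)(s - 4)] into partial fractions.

Using cover-up method: α = 1/15, β = 1/35, γ = -2/21
Result: (1/15)/(s - 7) + (1/35)/(s + 3) - (2/21)/(s - 4)


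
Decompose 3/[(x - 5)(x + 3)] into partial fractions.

3/(x - 5)(x + 3) = A/(x - 5) + B/(x + 3). A = 3/(5 + 3) = 3/8, B = 3/(-3 - 5) = -3/8
Result: (3/8)/(x - 5) - (3/8)/(x + 3)


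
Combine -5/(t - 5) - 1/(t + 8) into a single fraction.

Common denominator (t - 5)(t + 8). Numerator: -5(t + 8) - 1(t - 5) = (-5t - 40) - (t - 5) = -6t - 35
Result: (-6t - 35)/[(t - 5)(t + 8)]


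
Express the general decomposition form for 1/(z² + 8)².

Repeated quadratic factor: (Az + B)/(z² + 8) + (Cz + D)/(z² + 8)²


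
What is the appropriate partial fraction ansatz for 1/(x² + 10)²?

Repeated quadratic factor: (αx + β)/(x² + 10) + (γx + δ)/(x² + 10)²


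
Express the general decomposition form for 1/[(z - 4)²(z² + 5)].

Repeated linear + quadratic: P/(z - 4) + Q/(z - 4)² + (Rz + S)/(z² + 5)


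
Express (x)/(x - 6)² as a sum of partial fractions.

(x) = A(x - 6) + B. At x = 6: B = 1·6 + 0 = 6. Coeff of x: A = 1
Result: 1/(x - 6) + 6/(x - 6)²


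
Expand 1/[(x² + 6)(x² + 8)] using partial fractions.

Coefficient matching gives α = γ = 0, β = 1/(8-6) = 1/2, δ = -β = -1/2
Result: (1/2)/(x² + 6) - (1/2)/(x² + 8)
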